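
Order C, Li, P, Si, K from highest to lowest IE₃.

IE_3 is the cost of taking one more electron from the +2 cation: C²⁺ still has 2 valence electrons; Li²⁺ is already 1 electron into the core; P²⁺ still has 3 valence electrons; Si²⁺ still has 2 valence electrons; K²⁺ is already 1 electron into the core.
Usually core removal costs more than valence removal, but here the competition is close: a tightly held n=2 valence electron can cost more to remove than an n=3 core electron, so the actual values have to decide it.
Valence configurations: C²⁺ [He]2s², P²⁺ [Ne]3s²3p¹, Si²⁺ [Ne]3s².
P²⁺ loses a lone 3p electron whereas Si²⁺ must break into a filled 3s² pair, so IE_3(Si) > IE_3(P) even though P has the higher nuclear charge.
The numbers (kJ/mol): C 4620, Li 11815, P 2914, Si 3232, K 4420.
So the third ionization energies run P < Si < K < C < Li.

Li > C > K > Si > P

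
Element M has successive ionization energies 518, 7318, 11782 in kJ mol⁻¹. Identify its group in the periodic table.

Group 1

Look for the largest jump between consecutive ionization energies: IE2/IE1 ≈ 14.1, far larger than any earlier ratio.
That jump marks the point where a core electron is being removed. So the atom has 1 valence electron.
A main-group element with 1 valence electron is in group 1.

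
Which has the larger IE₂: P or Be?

P

Consider each +1 ion: P⁺ still has 4 valence electrons; Be⁺ still has 1 valence electron.
All are still removing valence electrons, so compare the +1 ions as you would atoms: IE_2 generally rises across a period (higher Z_eff) and falls down a group (larger shell), subject to the usual subshell exceptions.
Valence configurations: P⁺ [Ne]3s²3p², Be⁺ [He]2s¹.
Tabulated IE_2 (kJ/mol): P 1907, Be 1757.
Hence IE_2: Be < P.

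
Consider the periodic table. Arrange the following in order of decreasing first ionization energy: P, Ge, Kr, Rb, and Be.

Kr, P, Be, Ge, Rb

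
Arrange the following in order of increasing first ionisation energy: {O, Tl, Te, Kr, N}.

Tl < Te < O < Kr < N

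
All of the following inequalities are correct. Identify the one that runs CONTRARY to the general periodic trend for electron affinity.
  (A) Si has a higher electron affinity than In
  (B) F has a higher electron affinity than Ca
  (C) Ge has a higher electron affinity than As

(C)

The general trend: electron affinity increases across a period and decreases down a group.
(A) Si (period 3, group 14) vs In (period 5, group 13): the stated order agrees with the simple trend.
(B) F (period 2, group 17) vs Ca (period 4, group 2): the stated order agrees with the simple trend.
(C) Ge (period 4, group 14) vs As (period 4, group 15): the stated order contradicts the simple trend.
The exception is (C): adding an electron to As's half-filled 4p³ is unfavourable, so Ge (4p²) has the more exothermic EA.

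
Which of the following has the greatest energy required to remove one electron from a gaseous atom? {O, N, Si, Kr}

Removing the outermost electron gets harder across a period and easier down a group.
Neither a single period nor a single group — weigh both effects.
O > Si: both effects reinforce here, so O is clearly the higher of the two.
Kr > O: the two effects oppose for this pair; the across-period effect wins (1351 vs 1314 kJ/mol).
N > Kr: the two effects oppose for this pair; the down-group effect wins (1402 vs 1351 kJ/mol).
Note the exception: N has a higher first ionization energy than O, contrary to the simple trend — pairing an electron in O's 2p⁴ costs repulsion energy, so O ionizes more easily than half-filled N (2p³).
For reference (kJ/mol): N 1402, O 1314, Si 786, Kr 1351.
The greatest energy required to remove one electron from a gaseous atom among these belongs to N.

N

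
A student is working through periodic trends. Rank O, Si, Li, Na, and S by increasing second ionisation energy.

After 1 electron has been removed, what remains? O⁺ still has 5 valence electrons; Si⁺ still has 3 valence electrons; Li⁺ is the bare [He] core; Na⁺ is the bare [Ne] core; S⁺ still has 5 valence electrons.
Breaking into a closed-shell core is much more expensive than removing a leftover valence electron — Na and Li have the largest IE_2 here.
Valence configurations: O⁺ [He]2s²2p³, Si⁺ [Ne]3s²3p¹, S⁺ [Ne]3s²3p³.
The numbers (kJ/mol): O 3388, Si 1577, Li 7298, Na 4562, S 2252.
Putting it together, IE_2: Si < S < O < Na < Li.

Si < S < O < Na < Li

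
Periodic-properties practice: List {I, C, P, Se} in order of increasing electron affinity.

P < C < Se < I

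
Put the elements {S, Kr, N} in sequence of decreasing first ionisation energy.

N is in period 2, group 15; S is in period 3, group 16; Kr is in period 4, group 18.
Removing the outermost electron gets harder across a period and easier down a group.
Neither a single period nor a single group — weigh both effects.
Kr > S: the two effects oppose for this pair; the across-period effect wins (1351 vs 1000 kJ/mol).
N > Kr: period and group pull opposite ways; the down-group shift dominates (1402 vs 1351 kJ/mol).
For reference (kJ/mol): N 1402, S 1000, Kr 1351.
So from highest to lowest: N > Kr > S.

N > Kr > S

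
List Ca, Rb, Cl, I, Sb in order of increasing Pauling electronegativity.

Cl is in period 3, group 17; Ca is in period 4, group 2; Rb is in period 5, group 1; Sb is in period 5, group 15; I is in period 5, group 17.
EN rises left→right (higher Z_eff, smaller atoms) and falls top→bottom (larger, more shielded atoms).
Neither a single period nor a single group — weigh both effects.
Ca > Rb: both effects reinforce here, so Ca is clearly the higher of the two.
Sb > Ca: the two effects oppose for this pair; the across-period effect wins (2.05 vs 1.00).
I > Sb: both are in period 5; the period trend gives I the larger value.
Cl > I: Cl sits above I in group 17, so the down-group effect alone puts Cl higher.
For reference (Pauling): Cl 3.16, Ca 1.00, Rb 0.82, Sb 2.05, I 2.66.
So from lowest to highest: Rb < Ca < Sb < I < Cl.

Rb < Ca < Sb < I < Cl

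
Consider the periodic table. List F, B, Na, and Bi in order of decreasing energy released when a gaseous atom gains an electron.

Atoms with high Z_eff and room in the valence shell (especially the halogens) have the most exothermic electron affinities.
These span different periods and groups, so the two trends combine.
Na > B: this pair runs against the simple trend — see the exception note.
Bi > Na: the two effects oppose for this pair; the across-period effect wins (91 vs 53 kJ/mol).
F > Bi: both effects reinforce here, so F is clearly the higher of the two.
Note the exception: Na has a higher electron affinity than B, contrary to the simple trend — B's ns²np¹ configuration gives only a small electron affinity — the sparsely filled np subshell binds an added electron weakly.
Tabulated electron affinity (kJ/mol): B 27, F 328, Na 53, Bi 91.
So from highest to lowest: F > Bi > Na > B.

F > Bi > Na > B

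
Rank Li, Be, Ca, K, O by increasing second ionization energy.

Ca < Be < K < O < Li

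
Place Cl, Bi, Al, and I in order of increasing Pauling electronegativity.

Al < Bi < I < Cl

Al is in period 3, group 13; Cl is in period 3, group 17; I is in period 5, group 17; Bi is in period 6, group 15.
Atoms toward the upper right of the periodic table pull bonding electrons most strongly.
Here both period and group differ, so the two effects have to be weighed against each other.
Bi > Al: period and group pull opposite ways; the across-period shift dominates (2.02 vs 1.61).
I > Bi: both effects reinforce here, so I is clearly the higher of the two.
Cl > I: they share group 17; the group trend gives Cl the larger value.
Tabulated electronegativity (Pauling): Al 1.61, Cl 3.16, I 2.66, Bi 2.02.
So from lowest to highest: Al < Bi < I < Cl.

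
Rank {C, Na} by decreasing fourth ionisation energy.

IE_4 is the cost of taking one more electron from the +3 cation: C³⁺ still has 1 valence electron; Na³⁺ is already 2 electrons into the core.
Core electrons are held far more tightly than valence electrons, so Na tops the IE_4 order.
Approximate IE_4 values (kJ/mol): C 6223, Na 9543.
So the fourth ionization energies run C < Na.

Na, C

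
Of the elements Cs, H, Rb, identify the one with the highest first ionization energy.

IE₁ increases left→right with effective nuclear charge and decreases top→bottom as the valence shell moves farther out.
All are in group 1, so first ionization energy increases up the group.
The highest first ionization energy among these belongs to H.

H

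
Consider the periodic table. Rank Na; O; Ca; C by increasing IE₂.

Ca < C < O < Na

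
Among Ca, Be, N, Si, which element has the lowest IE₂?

Ca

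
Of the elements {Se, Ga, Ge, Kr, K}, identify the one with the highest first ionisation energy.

Kr

K is in period 4, group 1; Ga is in period 4, group 13; Ge is in period 4, group 14; Se is in period 4, group 16; Kr is in period 4, group 18.
Removing the outermost electron gets harder across a period and easier down a group.
All lie in period 4, so first ionization energy increases left to right.
The highest first ionisation energy among these belongs to Kr.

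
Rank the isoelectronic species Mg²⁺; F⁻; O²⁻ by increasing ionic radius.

Mg²⁺ < F⁻ < O²⁻

All of these have 10 electrons, so size is governed by nuclear charge alone: the more protons, the stronger the pull on the same electron cloud, and the smaller the ion.
Nuclear charges: Mg²⁺ (Z=12), F⁻ (Z=9), O²⁻ (Z=8).
Smallest to largest: Mg²⁺ < F⁻ < O²⁻.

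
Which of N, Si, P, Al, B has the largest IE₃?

N

The third ionization energy removes an electron from the +2 ion. For each element: N²⁺ still has 3 valence electrons; Si²⁺ still has 2 valence electrons; P²⁺ still has 3 valence electrons; Al²⁺ still has 1 valence electron; B²⁺ still has 1 valence electron.
All are still removing valence electrons, so compare the +2 ions as you would atoms: IE_3 generally rises across a period (higher Z_eff) and falls down a group (larger shell), subject to the usual subshell exceptions.
Valence configurations: N²⁺ [He]2s²2p¹, Si²⁺ [Ne]3s², P²⁺ [Ne]3s²3p¹, Al²⁺ [Ne]3s¹, B²⁺ [He]2s¹.
P²⁺ loses a lone 3p electron whereas Si²⁺ must break into a filled 3s² pair, so IE_3(Si) > IE_3(P) even though P has the higher nuclear charge.
Tabulated IE_3 (kJ/mol): N 4578, Si 3232, P 2914, Al 2745, B 3660.
Hence IE_3: Al < P < Si < B < N.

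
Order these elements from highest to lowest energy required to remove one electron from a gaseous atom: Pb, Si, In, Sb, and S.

S > Sb > Si > Pb > In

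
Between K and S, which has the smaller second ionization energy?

Consider each +1 ion: K⁺ is the bare [Ar] core; S⁺ still has 5 valence electrons.
Breaking into a closed-shell core is much more expensive than removing a leftover valence electron — K has the largest IE_2 here.
The numbers (kJ/mol): K 3052, S 2252.
Hence IE_2: S < K.

S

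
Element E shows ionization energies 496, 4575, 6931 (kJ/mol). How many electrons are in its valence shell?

Look for the largest jump between consecutive ionization energies: IE2/IE1 ≈ 9.2, far larger than any earlier ratio.
That jump marks the point where a core electron is being removed. So the atom has 1 valence electron.

1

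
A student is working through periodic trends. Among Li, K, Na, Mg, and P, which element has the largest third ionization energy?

Li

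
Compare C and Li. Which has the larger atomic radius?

Li is in period 2, group 1; C is in period 2, group 14.
Atomic radius shrinks across a period as nuclear charge pulls the same shell inward, and grows down a group as new shells are added.
All lie in period 2, so atomic radius increases right to left.
So Li has the larger atomic radius (Li > C).

Li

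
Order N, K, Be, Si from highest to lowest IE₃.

After 2 electrons have been removed, what remains? N²⁺ still has 3 valence electrons; K²⁺ is already 1 electron into the core; Be²⁺ is the bare [He] core; Si²⁺ still has 2 valence electrons.
Usually core removal costs more than valence removal, but here the competition is close: a tightly held n=2 valence electron can cost more to remove than an n=3 core electron, so the actual values have to decide it.
Valence configurations: N²⁺ [He]2s²2p¹, Si²⁺ [Ne]3s².
Tabulated IE_3 (kJ/mol): N 4578, K 4420, Be 14849, Si 3232.
So the third ionization energies run Si < K < N < Be.

Be, N, K, Si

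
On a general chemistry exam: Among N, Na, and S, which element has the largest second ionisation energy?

Na

After 1 electron has been removed, what remains? N⁺ still has 4 valence electrons; Na⁺ is the bare [Ne] core; S⁺ still has 5 valence electrons.
Pulling an electron out of a noble-gas core costs far more than removing a remaining valence electron, so Na sits at the high end of IE_2.
Valence configurations: N⁺ [He]2s²2p², S⁺ [Ne]3s²3p³.
The numbers (kJ/mol): N 2856, Na 4562, S 2252.
Hence IE_2: S < N < Na.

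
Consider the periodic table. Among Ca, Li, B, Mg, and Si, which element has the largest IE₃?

Li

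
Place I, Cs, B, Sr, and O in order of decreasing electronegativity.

O > I > B > Sr > Cs

Electronegativity increases across a period and decreases down a group, tracking effective nuclear charge and atomic size.
Neither a single period nor a single group — weigh both effects.
Sr > Cs: both effects reinforce here, so Sr is clearly the higher of the two.
B > Sr: relative to Sr, both the across-period and down-group shifts push B's electronegativity up.
I > B: period and group pull opposite ways; the across-period shift dominates (2.66 vs 2.04).
O > I: the two effects oppose for this pair; the down-group effect wins (3.44 vs 2.66).
Tabulated electronegativity (Pauling): B 2.04, O 3.44, Sr 0.95, I 2.66, Cs 0.79.
So from highest to lowest: O > I > B > Sr > Cs.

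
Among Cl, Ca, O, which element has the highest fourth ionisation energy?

O

After 3 electrons have been removed, what remains? Cl³⁺ still has 4 valence electrons; Ca³⁺ is already 1 electron into the core; O³⁺ still has 3 valence electrons.
Usually core removal costs more than valence removal, but here the competition is close: a tightly held n=2 valence electron can cost more to remove than an n=3 core electron, so the actual values have to decide it.
Valence configurations: Cl³⁺ [Ne]3s²3p², O³⁺ [He]2s²2p¹.
Approximate IE_4 values (kJ/mol): Cl 5159, Ca 6491, O 7469.
So the fourth ionization energies run Cl < Ca < O.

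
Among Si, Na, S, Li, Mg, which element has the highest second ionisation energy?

Li

After 1 electron has been removed, what remains? Si⁺ still has 3 valence electrons; Na⁺ is the bare [Ne] core; S⁺ still has 5 valence electrons; Li⁺ is the bare [He] core; Mg⁺ still has 1 valence electron.
Pulling an electron out of a noble-gas core costs far more than removing a remaining valence electron, so Na and Li sit at the high end of IE_2.
Valence configurations: Si⁺ [Ne]3s²3p¹, S⁺ [Ne]3s²3p³, Mg⁺ [Ne]3s¹.
Tabulated IE_2 (kJ/mol): Si 1577, Na 4562, S 2252, Li 7298, Mg 1451.
Hence IE_2: Mg < Si < S < Na < Li.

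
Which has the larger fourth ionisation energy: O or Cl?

O

Consider each +3 ion: O³⁺ still has 3 valence electrons; Cl³⁺ still has 4 valence electrons.
All are still removing valence electrons, so compare the +3 ions as you would atoms: IE_4 generally rises across a period (higher Z_eff) and falls down a group (larger shell), subject to the usual subshell exceptions.
Valence configurations: O³⁺ [He]2s²2p¹, Cl³⁺ [Ne]3s²3p².
The numbers (kJ/mol): O 7469, Cl 5159.
Overall IE_4 order: Cl < O.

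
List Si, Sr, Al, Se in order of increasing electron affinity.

Sr < Al < Si < Se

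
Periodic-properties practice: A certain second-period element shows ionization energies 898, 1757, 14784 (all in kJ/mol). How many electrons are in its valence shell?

Look for the largest jump between consecutive ionization energies: IE3/IE2 ≈ 8.4, far larger than any earlier ratio.
That jump marks the point where a core electron is being removed. So the atom has 2 valence electrons.

2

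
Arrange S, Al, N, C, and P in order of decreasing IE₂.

IE_2 is the cost of taking one more electron from the +1 cation: S⁺ still has 5 valence electrons; Al⁺ still has 2 valence electrons; N⁺ still has 4 valence electrons; C⁺ still has 3 valence electrons; P⁺ still has 4 valence electrons.
All are still removing valence electrons, so compare the +1 ions as you would atoms: IE_2 generally rises across a period (higher Z_eff) and falls down a group (larger shell), subject to the usual subshell exceptions.
Valence configurations: S⁺ [Ne]3s²3p³, Al⁺ [Ne]3s², N⁺ [He]2s²2p², C⁺ [He]2s²2p¹, P⁺ [Ne]3s²3p².
The numbers (kJ/mol): S 2252, Al 1817, N 2856, C 2353, P 1907.
Putting it together, IE_2: Al < P < S < C < N.

N, C, S, P, Al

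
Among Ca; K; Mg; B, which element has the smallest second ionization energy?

Consider each +1 ion: Ca⁺ still has 1 valence electron; K⁺ is the bare [Ar] core; Mg⁺ still has 1 valence electron; B⁺ still has 2 valence electrons.
Core electrons are held far more tightly than valence electrons, so K tops the IE_2 order.
Valence configurations: Ca⁺ [Ar]4s¹, Mg⁺ [Ne]3s¹, B⁺ [He]2s².
Tabulated IE_2 (kJ/mol): Ca 1145, K 3052, Mg 1451, B 2427.
Hence IE_2: Ca < Mg < B < K.

Ca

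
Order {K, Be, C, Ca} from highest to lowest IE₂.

K, C, Be, Ca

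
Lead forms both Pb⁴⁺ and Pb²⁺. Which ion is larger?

Pb²⁺

Both ions have Z = 82 protons, but Pb⁴⁺ has lost more electrons, so its remaining electrons feel a larger effective nuclear charge per electron and are pulled in more tightly.
Higher positive charge → smaller ion, so Pb²⁺ > Pb⁴⁺.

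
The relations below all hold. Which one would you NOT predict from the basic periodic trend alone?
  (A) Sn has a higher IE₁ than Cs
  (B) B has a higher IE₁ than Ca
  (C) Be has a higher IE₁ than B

The general trend: IE₁ increases across a period and decreases down a group.
(A) Sn (period 5, group 14) vs Cs (period 6, group 1): the stated order agrees with the simple trend.
(B) B (period 2, group 13) vs Ca (period 4, group 2): the stated order agrees with the simple trend.
(C) Be (period 2, group 2) vs B (period 2, group 13): the stated order contradicts the simple trend.
The exception is (C): removing B's lone 2p electron is easier than breaking Be's filled 2s².

(C)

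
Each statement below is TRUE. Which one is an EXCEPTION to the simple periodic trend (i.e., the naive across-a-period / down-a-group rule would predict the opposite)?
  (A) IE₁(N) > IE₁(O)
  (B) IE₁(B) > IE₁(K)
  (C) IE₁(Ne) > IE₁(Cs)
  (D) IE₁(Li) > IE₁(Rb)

(A)

The general trend: first ionization energy increases across a period and decreases down a group.
(A) N (period 2, group 15) vs O (period 2, group 16): the stated order contradicts the simple trend.
(B) B (period 2, group 13) vs K (period 4, group 1): the stated order agrees with the simple trend.
(C) Ne (period 2, group 18) vs Cs (period 6, group 1): the stated order agrees with the simple trend.
(D) Li (period 2, group 1) vs Rb (period 5, group 1): the stated order agrees with the simple trend.
The exception is (A): pairing an electron in O's 2p⁴ costs repulsion energy, so O ionizes more easily than half-filled N (2p³).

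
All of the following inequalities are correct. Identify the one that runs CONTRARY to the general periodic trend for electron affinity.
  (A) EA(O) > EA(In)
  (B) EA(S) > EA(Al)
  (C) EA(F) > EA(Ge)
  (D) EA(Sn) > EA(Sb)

The general trend: electron affinity increases across a period and decreases down a group.
(A) O (period 2, group 16) vs In (period 5, group 13): the stated order agrees with the simple trend.
(B) S (period 3, group 16) vs Al (period 3, group 13): the stated order agrees with the simple trend.
(C) F (period 2, group 17) vs Ge (period 4, group 14): the stated order agrees with the simple trend.
(D) Sn (period 5, group 14) vs Sb (period 5, group 15): the stated order contradicts the simple trend.
The exception is (D): adding an electron to Sb's half-filled 5p³ is unfavourable, so Sn has the more exothermic EA.

(D)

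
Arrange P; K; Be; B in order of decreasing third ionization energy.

Be, K, B, P

IE_3 is the cost of taking one more electron from the +2 cation: P²⁺ still has 3 valence electrons; K²⁺ is already 1 electron into the core; Be²⁺ is the bare [He] core; B²⁺ still has 1 valence electron.
Core electrons are held far more tightly than valence electrons, so K and Be top the IE_3 order.
Valence configurations: P²⁺ [Ne]3s²3p¹, B²⁺ [He]2s¹.
The numbers (kJ/mol): P 2914, K 4420, Be 14849, B 3660.
Putting it together, IE_3: P < B < K < Be.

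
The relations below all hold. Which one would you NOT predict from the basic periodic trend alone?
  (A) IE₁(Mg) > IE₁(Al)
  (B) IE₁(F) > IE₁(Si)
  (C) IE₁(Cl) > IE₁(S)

(A)

The general trend: first ionization energy increases across a period and decreases down a group.
(A) Mg (period 3, group 2) vs Al (period 3, group 13): the stated order contradicts the simple trend.
(B) F (period 2, group 17) vs Si (period 3, group 14): the stated order agrees with the simple trend.
(C) Cl (period 3, group 17) vs S (period 3, group 16): the stated order agrees with the simple trend.
The exception is (A): Al's single 3p electron is easier to remove than one from Mg's filled 3s².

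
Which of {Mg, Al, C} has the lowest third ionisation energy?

Al

Consider each +2 ion: Mg²⁺ is the bare [Ne] core; Al²⁺ still has 1 valence electron; C²⁺ still has 2 valence electrons.
Breaking into a closed-shell core is much more expensive than removing a leftover valence electron — Mg has the largest IE_3 here.
Valence configurations: Al²⁺ [Ne]3s¹, C²⁺ [He]2s².
The numbers (kJ/mol): Mg 7733, Al 2745, C 4620.
Overall IE_3 order: Al < C < Mg.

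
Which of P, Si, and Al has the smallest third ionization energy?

Al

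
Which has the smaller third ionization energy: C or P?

P

Consider each +2 ion: C²⁺ still has 2 valence electrons; P²⁺ still has 3 valence electrons.
All are still removing valence electrons, so compare the +2 ions as you would atoms: IE_3 generally rises across a period (higher Z_eff) and falls down a group (larger shell), subject to the usual subshell exceptions.
Valence configurations: C²⁺ [He]2s², P²⁺ [Ne]3s²3p¹.
The numbers (kJ/mol): C 4620, P 2914.
Putting it together, IE_3: P < C.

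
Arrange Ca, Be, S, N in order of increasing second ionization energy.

The second ionization energy removes an electron from the +1 ion. For each element: Ca⁺ still has 1 valence electron; Be⁺ still has 1 valence electron; S⁺ still has 5 valence electrons; N⁺ still has 4 valence electrons.
All are still removing valence electrons, so compare the +1 ions as you would atoms: IE_2 generally rises across a period (higher Z_eff) and falls down a group (larger shell), subject to the usual subshell exceptions.
Valence configurations: Ca⁺ [Ar]4s¹, Be⁺ [He]2s¹, S⁺ [Ne]3s²3p³, N⁺ [He]2s²2p².
Tabulated IE_2 (kJ/mol): Ca 1145, Be 1757, S 2252, N 2856.
Putting it together, IE_2: Ca < Be < S < N.

Ca < Be < S < N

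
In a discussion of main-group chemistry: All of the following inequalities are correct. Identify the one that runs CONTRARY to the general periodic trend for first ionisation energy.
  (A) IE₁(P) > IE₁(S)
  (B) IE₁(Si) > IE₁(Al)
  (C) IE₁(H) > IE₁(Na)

(A)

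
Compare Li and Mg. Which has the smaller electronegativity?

Li

Electronegativity increases across a period and decreases down a group, tracking effective nuclear charge and atomic size.
A diagonal step moves right (one effect) and down (the opposite effect) at once.
Mg > Li: period and group pull opposite ways; the across-period shift dominates (1.31 vs 0.98).
Approximate values (Pauling): Li 0.98, Mg 1.31.
So Li has the smaller electronegativity (Li < Mg).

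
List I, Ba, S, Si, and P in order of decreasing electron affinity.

Si is in period 3, group 14; P is in period 3, group 15; S is in period 3, group 16; I is in period 5, group 17; Ba is in period 6, group 2.
EA tends to increase across a period and decrease down a group, though the pattern is less regular than for IE or radius.
These span different periods and groups, so the two trends combine.
P > Ba: relative to Ba, both the across-period and down-group shifts push P's electron affinity up.
Si > P: this pair runs against the simple trend — see the exception note.
S > Si: S lies to the right of Si in period 3, so the across-period effect alone puts S higher.
I > S: the two effects oppose for this pair; the across-period effect wins (295 vs 200 kJ/mol).
Note the exception: Si has a higher electron affinity than P, contrary to the simple trend — adding an electron to P's half-filled 3p³ is unfavourable, so Si (3p²) has the more exothermic EA.
Tabulated electron affinity (kJ/mol): Si 134, P 72, S 200, I 295, Ba 14.
So from highest to lowest: I > S > Si > P > Ba.

I > S > Si > P > Ba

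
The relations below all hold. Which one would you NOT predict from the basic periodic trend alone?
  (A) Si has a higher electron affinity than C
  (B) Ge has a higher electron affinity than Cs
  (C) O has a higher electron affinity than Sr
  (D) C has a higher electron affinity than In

(A)

The general trend: electron affinity increases across a period and decreases down a group.
(A) Si (period 3, group 14) vs C (period 2, group 14): the stated order contradicts the simple trend.
(B) Ge (period 4, group 14) vs Cs (period 6, group 1): the stated order agrees with the simple trend.
(C) O (period 2, group 16) vs Sr (period 5, group 2): the stated order agrees with the simple trend.
(D) C (period 2, group 14) vs In (period 5, group 13): the stated order agrees with the simple trend.
The exception is (A): Si's larger, more diffuse 3p orbitals accept an added electron slightly more readily than C's compact 2p.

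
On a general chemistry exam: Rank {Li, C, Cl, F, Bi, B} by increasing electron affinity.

Li is in period 2, group 1; B is in period 2, group 13; C is in period 2, group 14; F is in period 2, group 17; Cl is in period 3, group 17; Bi is in period 6, group 15.
Adding an electron releases more energy for atoms nearer the top right (short of the noble gases).
Neither a single period nor a single group — weigh both effects.
Li > B: this pair runs against the simple trend — see the exception note.
Bi > Li: the two effects oppose for this pair; the across-period effect wins (91 vs 60 kJ/mol).
C > Bi: the two effects oppose for this pair; the down-group effect wins (122 vs 91 kJ/mol).
F > C: F lies to the right of C in period 2, so the across-period effect alone puts F higher.
Cl > F: this pair runs against the simple trend — see the exception note.
Note the exception: Li has a higher electron affinity than B, contrary to the simple trend — B's ns²np¹ configuration gives only a small electron affinity — the sparsely filled np subshell binds an added electron weakly.
Note the exception: Cl has a higher electron affinity than F, contrary to the simple trend — F's small 2p subshell makes the incoming electron feel strong e⁻–e⁻ repulsion, so Cl actually releases more energy on gaining an electron.
For reference (kJ/mol): Li 60, B 27, C 122, F 328, Cl 349, Bi 91.
So from lowest to highest: B < Li < Bi < C < F < Cl.

B < Li < Bi < C < F < Cl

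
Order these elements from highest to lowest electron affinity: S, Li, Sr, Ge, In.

S > Ge > Li > In > Sr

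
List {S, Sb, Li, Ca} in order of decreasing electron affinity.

S > Sb > Li > Ca

Li is in period 2, group 1; S is in period 3, group 16; Ca is in period 4, group 2; Sb is in period 5, group 15.
Atoms with high Z_eff and room in the valence shell (especially the halogens) have the most exothermic electron affinities.
Neither a single period nor a single group — weigh both effects.
Li > Ca: the two effects oppose for this pair; the down-group effect wins (60 vs 2 kJ/mol).
Sb > Li: the two effects oppose for this pair; the across-period effect wins (103 vs 60 kJ/mol).
S > Sb: both effects reinforce here, so S is clearly the higher of the two.
Approximate values (kJ/mol): Li 60, S 200, Ca 2, Sb 103.
So from highest to lowest: S > Sb > Li > Ca.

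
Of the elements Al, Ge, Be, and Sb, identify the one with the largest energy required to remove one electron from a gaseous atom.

Be is in period 2, group 2; Al is in period 3, group 13; Ge is in period 4, group 14; Sb is in period 5, group 15.
Removing the outermost electron gets harder across a period and easier down a group.
A diagonal step moves right (one effect) and down (the opposite effect) at once.
Ge > Al: the two effects oppose for this pair; the across-period effect wins (762 vs 578 kJ/mol).
Sb > Ge: the two effects oppose for this pair; the across-period effect wins (831 vs 762 kJ/mol).
Be > Sb: period and group pull opposite ways; the down-group shift dominates (900 vs 831 kJ/mol).
Tabulated first ionization energy (kJ/mol): Be 900, Al 578, Ge 762, Sb 831.
The largest energy required to remove one electron from a gaseous atom among these belongs to Be.

Be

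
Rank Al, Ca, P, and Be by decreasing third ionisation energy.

Be > Ca > P > Al

After 2 electrons have been removed, what remains? Al²⁺ still has 1 valence electron; Ca²⁺ is the bare [Ar] core; P²⁺ still has 3 valence electrons; Be²⁺ is the bare [He] core.
Pulling an electron out of a noble-gas core costs far more than removing a remaining valence electron, so Ca and Be sit at the high end of IE_3.
Valence configurations: Al²⁺ [Ne]3s¹, P²⁺ [Ne]3s²3p¹.
Tabulated IE_3 (kJ/mol): Al 2745, Ca 4912, P 2914, Be 14849.
So the third ionization energies run Al < P < Ca < Be.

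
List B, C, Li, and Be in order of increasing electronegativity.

Li < Be < B < C

Li is in period 2, group 1; Be is in period 2, group 2; B is in period 2, group 13; C is in period 2, group 14.
EN rises left→right (higher Z_eff, smaller atoms) and falls top→bottom (larger, more shielded atoms).
All lie in period 2, so electronegativity increases left to right.
So from lowest to highest: Li < Be < B < C.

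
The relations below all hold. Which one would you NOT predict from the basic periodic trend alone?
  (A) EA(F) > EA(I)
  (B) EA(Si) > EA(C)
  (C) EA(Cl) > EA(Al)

The general trend: electron affinity increases across a period and decreases down a group.
(A) F (period 2, group 17) vs I (period 5, group 17): the stated order agrees with the simple trend.
(B) Si (period 3, group 14) vs C (period 2, group 14): the stated order contradicts the simple trend.
(C) Cl (period 3, group 17) vs Al (period 3, group 13): the stated order agrees with the simple trend.
The exception is (B): Si's larger, more diffuse 3p orbitals accept an added electron slightly more readily than C's compact 2p.

(B)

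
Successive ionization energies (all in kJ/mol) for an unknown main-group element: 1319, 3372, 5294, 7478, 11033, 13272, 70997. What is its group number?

Group 16

Look for the largest jump between consecutive ionization energies: IE7/IE6 ≈ 5.3, far larger than any earlier ratio.
That jump marks the point where a core electron is being removed. So the atom has 6 valence electrons.
A main-group element with 6 valence electrons is in group 16.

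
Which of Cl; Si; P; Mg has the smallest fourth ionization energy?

Si

The fourth ionization energy removes an electron from the +3 ion. For each element: Cl³⁺ still has 4 valence electrons; Si³⁺ still has 1 valence electron; P³⁺ still has 2 valence electrons; Mg³⁺ is already 1 electron into the core.
Breaking into a closed-shell core is much more expensive than removing a leftover valence electron — Mg has the largest IE_4 here.
Valence configurations: Cl³⁺ [Ne]3s²3p², Si³⁺ [Ne]3s¹, P³⁺ [Ne]3s².
Tabulated IE_4 (kJ/mol): Cl 5159, Si 4356, P 4964, Mg 10543.
Putting it together, IE_4: Si < P < Cl < Mg.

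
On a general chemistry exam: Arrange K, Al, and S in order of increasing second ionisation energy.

Al < S < K

IE_2 is the cost of taking one more electron from the +1 cation: K⁺ is the bare [Ar] core; Al⁺ still has 2 valence electrons; S⁺ still has 5 valence electrons.
Pulling an electron out of a noble-gas core costs far more than removing a remaining valence electron, so K sits at the high end of IE_2.
Valence configurations: Al⁺ [Ne]3s², S⁺ [Ne]3s²3p³.
Tabulated IE_2 (kJ/mol): K 3052, Al 1817, S 2252.
Hence IE_2: Al < S < K.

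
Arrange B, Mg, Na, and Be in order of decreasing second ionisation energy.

Na, B, Be, Mg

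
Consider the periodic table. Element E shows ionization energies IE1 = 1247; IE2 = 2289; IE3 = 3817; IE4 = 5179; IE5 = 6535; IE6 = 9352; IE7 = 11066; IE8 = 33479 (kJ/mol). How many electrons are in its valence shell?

7

Look for the largest jump between consecutive ionization energies: IE8/IE7 ≈ 3.0, far larger than any earlier ratio.
That jump marks the point where a core electron is being removed. So the atom has 7 valence electrons.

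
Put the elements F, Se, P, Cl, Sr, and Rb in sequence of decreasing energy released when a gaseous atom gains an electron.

F is in period 2, group 17; P is in period 3, group 15; Cl is in period 3, group 17; Se is in period 4, group 16; Rb is in period 5, group 1; Sr is in period 5, group 2.
Electron affinity generally becomes more exothermic across a period toward the halogens and less exothermic down a group.
Neither a single period nor a single group — weigh both effects.
Rb > Sr: this pair runs against the simple trend — see the exception note.
P > Rb: relative to Rb, both the across-period and down-group shifts push P's electron affinity up.
Se > P: the two effects oppose for this pair; the across-period effect wins (195 vs 72 kJ/mol).
F > Se: both effects reinforce here, so F is clearly the higher of the two.
Cl > F: this pair runs against the simple trend — see the exception note.
Note the exception: Rb has a higher electron affinity than Sr, contrary to the simple trend — adding an electron to Sr (ns²) has to open a new, higher-energy np subshell, which is unfavourable.
Note the exception: Cl has a higher electron affinity than F, contrary to the simple trend — F's small 2p subshell makes the incoming electron feel strong e⁻–e⁻ repulsion, so Cl actually releases more energy on gaining an electron.
For reference (kJ/mol): F 328, P 72, Cl 349, Se 195, Rb 47, Sr 5.
So from highest to lowest: Cl > F > Se > P > Rb > Sr.

Cl, F, Se, P, Rb, Sr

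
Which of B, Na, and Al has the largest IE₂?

After 1 electron has been removed, what remains? B⁺ still has 2 valence electrons; Na⁺ is the bare [Ne] core; Al⁺ still has 2 valence electrons.
Core electrons are held far more tightly than valence electrons, so Na tops the IE_2 order.
Valence configurations: B⁺ [He]2s², Al⁺ [Ne]3s².
The numbers (kJ/mol): B 2427, Na 4562, Al 1817.
Overall IE_2 order: Al < B < Na.

Na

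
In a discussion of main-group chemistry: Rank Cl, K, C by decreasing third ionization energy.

C > K > Cl

Consider each +2 ion: Cl²⁺ still has 5 valence electrons; K²⁺ is already 1 electron into the core; C²⁺ still has 2 valence electrons.
Usually core removal costs more than valence removal, but here the competition is close: a tightly held n=2 valence electron can cost more to remove than an n=3 core electron, so the actual values have to decide it.
Valence configurations: Cl²⁺ [Ne]3s²3p³, C²⁺ [He]2s².
The numbers (kJ/mol): Cl 3822, K 4420, C 4620.
Overall IE_3 order: Cl < K < C.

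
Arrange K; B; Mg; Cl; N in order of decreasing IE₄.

B > Mg > N > K > Cl

After 3 electrons have been removed, what remains? K³⁺ is already 2 electrons into the core; B³⁺ is the bare [He] core; Mg³⁺ is already 1 electron into the core; Cl³⁺ still has 4 valence electrons; N³⁺ still has 2 valence electrons.
Usually core removal costs more than valence removal, but here the competition is close: a tightly held n=2 valence electron can cost more to remove than an n=3 core electron, so the actual values have to decide it.
Valence configurations: Cl³⁺ [Ne]3s²3p², N³⁺ [He]2s².
Approximate IE_4 values (kJ/mol): K 5877, B 25026, Mg 10543, Cl 5159, N 7475.
Hence IE_4: Cl < K < N < Mg < B.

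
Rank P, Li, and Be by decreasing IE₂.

Li, P, Be

IE_2 is the cost of taking one more electron from the +1 cation: P⁺ still has 4 valence electrons; Li⁺ is the bare [He] core; Be⁺ still has 1 valence electron.
Breaking into a closed-shell core is much more expensive than removing a leftover valence electron — Li has the largest IE_2 here.
Valence configurations: P⁺ [Ne]3s²3p², Be⁺ [He]2s¹.
Tabulated IE_2 (kJ/mol): P 1907, Li 7298, Be 1757.
Overall IE_2 order: Be < P < Li.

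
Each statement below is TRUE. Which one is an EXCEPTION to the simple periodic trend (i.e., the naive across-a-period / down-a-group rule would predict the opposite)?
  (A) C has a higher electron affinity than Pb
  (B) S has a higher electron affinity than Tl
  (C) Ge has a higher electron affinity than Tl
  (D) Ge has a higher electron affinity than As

The general trend: electron affinity increases across a period and decreases down a group.
(A) C (period 2, group 14) vs Pb (period 6, group 14): the stated order agrees with the simple trend.
(B) S (period 3, group 16) vs Tl (period 6, group 13): the stated order agrees with the simple trend.
(C) Ge (period 4, group 14) vs Tl (period 6, group 13): the stated order agrees with the simple trend.
(D) Ge (period 4, group 14) vs As (period 4, group 15): the stated order contradicts the simple trend.
The exception is (D): adding an electron to As's half-filled 4p³ is unfavourable, so Ge (4p²) has the more exothermic EA.

(D)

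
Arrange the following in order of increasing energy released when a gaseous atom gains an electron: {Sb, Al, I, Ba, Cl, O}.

EA tends to increase across a period and decrease down a group, though the pattern is less regular than for IE or radius.
Here both period and group differ, so the two effects have to be weighed against each other.
Al > Ba: both effects reinforce here, so Al is clearly the higher of the two.
Sb > Al: period and group pull opposite ways; the across-period shift dominates (103 vs 42 kJ/mol).
O > Sb: relative to Sb, both the across-period and down-group shifts push O's electron affinity up.
I > O: period and group pull opposite ways; the across-period shift dominates (295 vs 141 kJ/mol).
Cl > I: they share group 17; the group trend gives Cl the larger value.
Approximate values (kJ/mol): O 141, Al 42, Cl 349, Sb 103, I 295, Ba 14.
So from lowest to highest: Ba < Al < Sb < O < I < Cl.

Ba < Al < Sb < O < I < Cl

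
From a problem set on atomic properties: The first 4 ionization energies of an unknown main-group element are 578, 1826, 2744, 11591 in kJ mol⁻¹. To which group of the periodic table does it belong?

Look for the largest jump between consecutive ionization energies: IE4/IE3 ≈ 4.2, far larger than any earlier ratio.
That jump marks the point where a core electron is being removed. So the atom has 3 valence electrons.
A main-group element with 3 valence electrons is in group 13.

Group 13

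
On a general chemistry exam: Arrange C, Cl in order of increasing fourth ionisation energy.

The fourth ionization energy removes an electron from the +3 ion. For each element: C³⁺ still has 1 valence electron; Cl³⁺ still has 4 valence electrons.
All are still removing valence electrons, so compare the +3 ions as you would atoms: IE_4 generally rises across a period (higher Z_eff) and falls down a group (larger shell), subject to the usual subshell exceptions.
Valence configurations: C³⁺ [He]2s¹, Cl³⁺ [Ne]3s²3p².
The numbers (kJ/mol): C 6223, Cl 5159.
Putting it together, IE_4: Cl < C.

Cl < C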